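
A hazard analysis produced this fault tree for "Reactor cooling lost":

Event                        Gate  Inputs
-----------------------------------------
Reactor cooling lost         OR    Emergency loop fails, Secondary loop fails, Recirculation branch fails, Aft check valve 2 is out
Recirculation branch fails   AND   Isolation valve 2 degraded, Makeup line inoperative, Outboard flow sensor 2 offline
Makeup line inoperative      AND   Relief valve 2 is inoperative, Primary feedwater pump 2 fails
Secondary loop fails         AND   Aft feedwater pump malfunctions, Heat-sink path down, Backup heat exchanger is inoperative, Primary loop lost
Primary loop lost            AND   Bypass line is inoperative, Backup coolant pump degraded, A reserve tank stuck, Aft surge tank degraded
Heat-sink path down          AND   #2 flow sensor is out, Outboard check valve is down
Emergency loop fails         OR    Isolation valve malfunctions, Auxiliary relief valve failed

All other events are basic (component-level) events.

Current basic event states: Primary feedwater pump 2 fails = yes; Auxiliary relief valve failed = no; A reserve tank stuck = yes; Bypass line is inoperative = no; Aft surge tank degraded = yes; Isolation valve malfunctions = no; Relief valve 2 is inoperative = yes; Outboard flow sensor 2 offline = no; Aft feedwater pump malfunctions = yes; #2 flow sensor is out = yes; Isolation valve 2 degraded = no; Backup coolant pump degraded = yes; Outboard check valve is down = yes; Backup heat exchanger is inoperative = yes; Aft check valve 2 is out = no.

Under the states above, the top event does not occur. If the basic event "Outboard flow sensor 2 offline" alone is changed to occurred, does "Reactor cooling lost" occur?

No

Counterfactual: set "Outboard flow sensor 2 offline" to occurred.
Emergency loop fails [OR]: Isolation valve malfunctions=not, Auxiliary relief valve failed=not → no input occurs → does not occur.
Heat-sink path down [AND]: #2 flow sensor is out=occurs, Outboard check valve is down=occurs → all inputs occur → occurs.
Primary loop lost [AND]: Bypass line is inoperative=not, Backup coolant pump degraded=occurs, A reserve tank stuck=occurs, Aft surge tank degraded=occurs → not all inputs occur → does not occur.
Secondary loop fails [AND]: Aft feedwater pump malfunctions=occurs, Heat-sink path down=occurs, Backup heat exchanger is inoperative=occurs, Primary loop lost=not → not all inputs occur → does not occur.
Makeup line inoperative [AND]: Relief valve 2 is inoperative=occurs, Primary feedwater pump 2 fails=occurs → all inputs occur → occurs.
Recirculation branch fails [AND]: Isolation valve 2 degraded=not, Makeup line inoperative=occurs, Outboard flow sensor 2 offline=occurs → not all inputs occur → does not occur.
Reactor cooling lost [OR]: Emergency loop fails=not, Secondary loop fails=not, Recirculation branch fails=not, Aft check valve 2 is out=not → no input occurs → does not occur.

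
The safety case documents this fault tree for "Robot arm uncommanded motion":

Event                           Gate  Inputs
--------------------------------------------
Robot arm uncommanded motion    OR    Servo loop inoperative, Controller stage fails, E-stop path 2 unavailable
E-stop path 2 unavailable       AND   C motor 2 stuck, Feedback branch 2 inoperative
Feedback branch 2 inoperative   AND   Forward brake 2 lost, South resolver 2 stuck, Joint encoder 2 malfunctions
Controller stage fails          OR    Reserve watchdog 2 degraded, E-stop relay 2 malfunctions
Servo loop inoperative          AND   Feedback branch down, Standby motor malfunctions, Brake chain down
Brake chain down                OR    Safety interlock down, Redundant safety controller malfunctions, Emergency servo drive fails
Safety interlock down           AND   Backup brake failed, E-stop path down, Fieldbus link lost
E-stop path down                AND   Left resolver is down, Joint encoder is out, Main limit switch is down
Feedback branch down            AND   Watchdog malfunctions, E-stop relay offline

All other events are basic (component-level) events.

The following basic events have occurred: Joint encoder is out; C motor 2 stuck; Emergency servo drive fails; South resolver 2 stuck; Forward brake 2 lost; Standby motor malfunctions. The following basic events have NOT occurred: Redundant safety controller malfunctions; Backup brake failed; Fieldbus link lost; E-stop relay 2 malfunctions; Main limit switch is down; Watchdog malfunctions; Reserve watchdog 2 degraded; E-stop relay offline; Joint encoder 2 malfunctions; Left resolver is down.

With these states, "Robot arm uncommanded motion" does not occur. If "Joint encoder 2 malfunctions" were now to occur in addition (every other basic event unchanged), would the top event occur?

Yes

Counterfactual: set "Joint encoder 2 malfunctions" to occurred.
Feedback branch down [AND]: Watchdog malfunctions=not, E-stop relay offline=not → not all inputs occur → does not occur.
E-stop path down [AND]: Left resolver is down=not, Joint encoder is out=occurs, Main limit switch is down=not → not all inputs occur → does not occur.
Safety interlock down [AND]: Backup brake failed=not, E-stop path down=not, Fieldbus link lost=not → not all inputs occur → does not occur.
Brake chain down [OR]: Safety interlock down=not, Redundant safety controller malfunctions=not, Emergency servo drive fails=occurs → at least one input occurs → occurs.
Servo loop inoperative [AND]: Feedback branch down=not, Standby motor malfunctions=occurs, Brake chain down=occurs → not all inputs occur → does not occur.
Controller stage fails [OR]: Reserve watchdog 2 degraded=not, E-stop relay 2 malfunctions=not → no input occurs → does not occur.
Feedback branch 2 inoperative [AND]: Forward brake 2 lost=occurs, South resolver 2 stuck=occurs, Joint encoder 2 malfunctions=occurs → all inputs occur → occurs.
E-stop path 2 unavailable [AND]: C motor 2 stuck=occurs, Feedback branch 2 inoperative=occurs → all inputs occur → occurs.
Robot arm uncommanded motion [OR]: Servo loop inoperative=not, Controller stage fails=not, E-stop path 2 unavailable=occurs → at least one input occurs → occurs.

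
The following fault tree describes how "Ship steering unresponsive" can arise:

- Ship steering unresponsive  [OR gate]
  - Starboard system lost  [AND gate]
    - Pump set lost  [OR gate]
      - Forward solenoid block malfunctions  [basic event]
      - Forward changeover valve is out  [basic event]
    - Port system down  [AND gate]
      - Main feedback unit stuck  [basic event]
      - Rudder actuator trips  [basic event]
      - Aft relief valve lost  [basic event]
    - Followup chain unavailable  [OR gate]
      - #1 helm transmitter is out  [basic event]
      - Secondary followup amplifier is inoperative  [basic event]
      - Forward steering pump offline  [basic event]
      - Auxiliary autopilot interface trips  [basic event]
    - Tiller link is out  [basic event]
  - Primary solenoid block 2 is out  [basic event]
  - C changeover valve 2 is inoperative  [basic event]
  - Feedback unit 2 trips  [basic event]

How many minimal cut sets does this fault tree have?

11

Pump set lost [OR]: union of children's cut sets → 2 cut set(s).
Port system down [AND]: one cut set from each child combined → 1 × 1 × 1 = 1 cut set(s).
Followup chain unavailable [OR]: union of children's cut sets → 4 cut set(s).
Starboard system lost [AND]: one cut set from each child combined → 2 × 1 × 4 × 1 = 8 cut set(s).
Ship steering unresponsive [OR]: union of children's cut sets → 11 cut set(s).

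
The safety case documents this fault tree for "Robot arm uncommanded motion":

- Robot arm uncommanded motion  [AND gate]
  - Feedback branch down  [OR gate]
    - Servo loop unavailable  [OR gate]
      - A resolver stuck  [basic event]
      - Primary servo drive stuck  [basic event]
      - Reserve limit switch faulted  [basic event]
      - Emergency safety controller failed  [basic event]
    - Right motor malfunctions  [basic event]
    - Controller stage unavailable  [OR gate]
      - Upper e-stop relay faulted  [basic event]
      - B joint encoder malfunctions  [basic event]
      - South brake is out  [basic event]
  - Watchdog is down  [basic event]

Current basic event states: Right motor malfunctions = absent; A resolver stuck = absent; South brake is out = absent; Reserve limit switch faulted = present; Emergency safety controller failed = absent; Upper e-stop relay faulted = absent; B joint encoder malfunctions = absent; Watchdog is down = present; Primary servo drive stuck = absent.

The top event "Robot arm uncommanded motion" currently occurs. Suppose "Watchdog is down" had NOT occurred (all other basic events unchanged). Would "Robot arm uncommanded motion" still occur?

Counterfactual: set "Watchdog is down" to not occurred.
Servo loop unavailable [OR]: A resolver stuck=not, Primary servo drive stuck=not, Reserve limit switch faulted=occurs, Emergency safety controller failed=not → at least one input occurs → occurs.
Controller stage unavailable [OR]: Upper e-stop relay faulted=not, B joint encoder malfunctions=not, South brake is out=not → no input occurs → does not occur.
Feedback branch down [OR]: Servo loop unavailable=occurs, Right motor malfunctions=not, Controller stage unavailable=not → at least one input occurs → occurs.
Robot arm uncommanded motion [AND]: Feedback branch down=occurs, Watchdog is down=not → not all inputs occur → does not occur.

No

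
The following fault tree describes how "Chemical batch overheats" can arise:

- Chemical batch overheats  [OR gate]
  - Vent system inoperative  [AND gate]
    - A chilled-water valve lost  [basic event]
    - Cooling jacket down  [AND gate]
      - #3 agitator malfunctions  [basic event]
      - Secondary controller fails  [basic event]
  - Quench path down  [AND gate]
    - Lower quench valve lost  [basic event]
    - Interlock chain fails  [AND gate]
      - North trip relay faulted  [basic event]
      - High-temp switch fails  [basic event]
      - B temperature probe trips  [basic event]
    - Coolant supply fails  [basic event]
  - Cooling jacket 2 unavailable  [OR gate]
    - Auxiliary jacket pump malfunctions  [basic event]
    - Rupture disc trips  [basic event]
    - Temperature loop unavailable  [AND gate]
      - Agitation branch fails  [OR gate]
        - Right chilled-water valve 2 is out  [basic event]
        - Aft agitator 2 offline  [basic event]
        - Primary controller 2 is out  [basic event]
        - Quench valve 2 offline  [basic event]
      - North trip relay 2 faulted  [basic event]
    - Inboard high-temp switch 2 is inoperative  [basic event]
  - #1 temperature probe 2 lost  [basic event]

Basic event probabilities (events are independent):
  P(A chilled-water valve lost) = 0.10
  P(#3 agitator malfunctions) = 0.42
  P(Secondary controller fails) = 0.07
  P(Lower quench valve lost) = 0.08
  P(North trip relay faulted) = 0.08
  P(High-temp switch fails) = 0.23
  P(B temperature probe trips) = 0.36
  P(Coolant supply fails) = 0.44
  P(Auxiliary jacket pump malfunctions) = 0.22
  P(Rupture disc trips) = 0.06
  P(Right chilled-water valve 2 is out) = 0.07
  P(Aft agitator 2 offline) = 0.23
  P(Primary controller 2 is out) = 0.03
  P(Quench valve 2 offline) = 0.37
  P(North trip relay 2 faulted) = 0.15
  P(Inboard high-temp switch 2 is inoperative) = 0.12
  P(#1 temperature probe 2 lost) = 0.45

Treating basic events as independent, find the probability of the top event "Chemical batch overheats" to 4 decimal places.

P(Cooling jacket down) [AND] = 0.42 × 0.07 = 0.029400
P(Vent system inoperative) [AND] = 0.10 × 0.029400 = 0.002940
P(Interlock chain fails) [AND] = 0.08 × 0.23 × 0.36 = 0.006624
P(Quench path down) [AND] = 0.08 × 0.006624 × 0.44 = 0.000233
P(Agitation branch fails) [OR] = 1 − (1−0.07) × (1−0.23) × (1−0.03) × (1−0.37) = 0.562391
P(Temperature loop unavailable) [AND] = 0.562391 × 0.15 = 0.084359
P(Cooling jacket 2 unavailable) [OR] = 1 − (1−0.22) × (1−0.06) × (1−0.084359) × (1−0.12) = 0.409214
P(Chemical batch overheats) [OR] = 1 − (1−0.002940) × (1−0.000233) × (1−0.409214) × (1−0.45) = 0.676098
Rounded to 4 decimal places: P(Chemical batch overheats) ≈ 0.6761.

0.6761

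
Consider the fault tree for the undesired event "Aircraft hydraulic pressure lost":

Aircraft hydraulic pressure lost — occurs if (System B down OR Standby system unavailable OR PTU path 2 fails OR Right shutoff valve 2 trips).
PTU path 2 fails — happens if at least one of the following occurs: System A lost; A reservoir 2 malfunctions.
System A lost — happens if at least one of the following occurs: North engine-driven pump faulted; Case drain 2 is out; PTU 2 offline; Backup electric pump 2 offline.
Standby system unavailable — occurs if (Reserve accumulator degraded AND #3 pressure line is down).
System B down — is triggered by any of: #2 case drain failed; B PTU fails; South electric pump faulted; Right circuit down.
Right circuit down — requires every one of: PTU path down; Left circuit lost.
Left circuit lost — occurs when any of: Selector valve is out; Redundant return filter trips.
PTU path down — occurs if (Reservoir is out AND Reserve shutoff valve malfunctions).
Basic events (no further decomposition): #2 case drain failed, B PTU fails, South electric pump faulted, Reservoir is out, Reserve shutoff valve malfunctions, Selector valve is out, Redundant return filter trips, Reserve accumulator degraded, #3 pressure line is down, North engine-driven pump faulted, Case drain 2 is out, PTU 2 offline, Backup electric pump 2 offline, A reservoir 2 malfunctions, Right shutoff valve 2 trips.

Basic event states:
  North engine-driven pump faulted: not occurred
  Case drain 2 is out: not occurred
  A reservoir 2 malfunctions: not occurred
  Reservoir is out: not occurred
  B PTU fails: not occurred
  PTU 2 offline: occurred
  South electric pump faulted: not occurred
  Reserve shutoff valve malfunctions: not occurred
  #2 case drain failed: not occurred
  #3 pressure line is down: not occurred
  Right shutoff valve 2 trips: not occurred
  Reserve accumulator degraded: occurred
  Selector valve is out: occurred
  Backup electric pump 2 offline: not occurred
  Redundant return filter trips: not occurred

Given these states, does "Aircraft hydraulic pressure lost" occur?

PTU path down [AND]: Reservoir is out=not, Reserve shutoff valve malfunctions=not → not all inputs occur → does not occur.
Left circuit lost [OR]: Selector valve is out=occurs, Redundant return filter trips=not → at least one input occurs → occurs.
Right circuit down [AND]: PTU path down=not, Left circuit lost=occurs → not all inputs occur → does not occur.
System B down [OR]: #2 case drain failed=not, B PTU fails=not, South electric pump faulted=not, Right circuit down=not → no input occurs → does not occur.
Standby system unavailable [AND]: Reserve accumulator degraded=occurs, #3 pressure line is down=not → not all inputs occur → does not occur.
System A lost [OR]: North engine-driven pump faulted=not, Case drain 2 is out=not, PTU 2 offline=occurs, Backup electric pump 2 offline=not → at least one input occurs → occurs.
PTU path 2 fails [OR]: System A lost=occurs, A reservoir 2 malfunctions=not → at least one input occurs → occurs.
Aircraft hydraulic pressure lost [OR]: System B down=not, Standby system unavailable=not, PTU path 2 fails=occurs, Right shutoff valve 2 trips=not → at least one input occurs → occurs.

Yes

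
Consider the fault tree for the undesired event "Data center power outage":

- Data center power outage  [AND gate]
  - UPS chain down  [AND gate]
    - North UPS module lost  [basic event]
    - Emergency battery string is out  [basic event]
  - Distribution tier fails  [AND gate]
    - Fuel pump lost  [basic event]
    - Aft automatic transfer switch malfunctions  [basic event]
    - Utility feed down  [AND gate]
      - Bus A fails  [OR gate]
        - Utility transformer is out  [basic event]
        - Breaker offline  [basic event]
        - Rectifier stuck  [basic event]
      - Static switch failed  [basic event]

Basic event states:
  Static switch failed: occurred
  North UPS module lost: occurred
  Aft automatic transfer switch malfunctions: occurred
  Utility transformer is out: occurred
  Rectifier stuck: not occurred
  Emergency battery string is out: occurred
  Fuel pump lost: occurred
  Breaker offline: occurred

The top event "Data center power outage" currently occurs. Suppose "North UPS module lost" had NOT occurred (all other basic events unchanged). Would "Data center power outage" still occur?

Counterfactual: set "North UPS module lost" to not occurred.
UPS chain down [AND]: North UPS module lost=not, Emergency battery string is out=occurs → not all inputs occur → does not occur.
Bus A fails [OR]: Utility transformer is out=occurs, Breaker offline=occurs, Rectifier stuck=not → at least one input occurs → occurs.
Utility feed down [AND]: Bus A fails=occurs, Static switch failed=occurs → all inputs occur → occurs.
Distribution tier fails [AND]: Fuel pump lost=occurs, Aft automatic transfer switch malfunctions=occurs, Utility feed down=occurs → all inputs occur → occurs.
Data center power outage [AND]: UPS chain down=not, Distribution tier fails=occurs → not all inputs occur → does not occur.

No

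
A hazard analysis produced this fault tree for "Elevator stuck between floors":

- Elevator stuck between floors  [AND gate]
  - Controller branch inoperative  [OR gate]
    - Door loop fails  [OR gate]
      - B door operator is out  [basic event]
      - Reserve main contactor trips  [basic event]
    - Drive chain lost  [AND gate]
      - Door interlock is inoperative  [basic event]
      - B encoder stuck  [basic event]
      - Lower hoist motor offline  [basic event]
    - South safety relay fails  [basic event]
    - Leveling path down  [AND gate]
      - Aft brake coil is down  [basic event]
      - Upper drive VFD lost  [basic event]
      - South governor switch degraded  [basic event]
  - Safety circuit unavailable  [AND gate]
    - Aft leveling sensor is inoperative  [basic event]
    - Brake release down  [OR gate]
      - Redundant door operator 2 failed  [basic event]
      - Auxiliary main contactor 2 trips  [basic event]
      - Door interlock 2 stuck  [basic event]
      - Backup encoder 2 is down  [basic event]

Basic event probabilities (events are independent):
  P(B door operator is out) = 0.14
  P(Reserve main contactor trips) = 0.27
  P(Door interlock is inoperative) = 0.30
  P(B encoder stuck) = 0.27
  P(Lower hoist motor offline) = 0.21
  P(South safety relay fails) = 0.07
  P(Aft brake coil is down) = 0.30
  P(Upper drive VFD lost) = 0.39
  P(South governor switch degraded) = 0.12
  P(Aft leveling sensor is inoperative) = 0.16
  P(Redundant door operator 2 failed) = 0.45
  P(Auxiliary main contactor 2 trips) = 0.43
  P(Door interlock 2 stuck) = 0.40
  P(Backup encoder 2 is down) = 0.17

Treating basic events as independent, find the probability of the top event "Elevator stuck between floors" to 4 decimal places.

0.0586

P(Door loop fails) [OR] = 1 − (1−0.14) × (1−0.27) = 0.372200
P(Drive chain lost) [AND] = 0.30 × 0.27 × 0.21 = 0.017010
P(Leveling path down) [AND] = 0.30 × 0.39 × 0.12 = 0.014040
P(Controller branch inoperative) [OR] = 1 − (1−0.372200) × (1−0.017010) × (1−0.07) × (1−0.014040) = 0.434135
P(Brake release down) [OR] = 1 − (1−0.45) × (1−0.43) × (1−0.40) × (1−0.17) = 0.843877
P(Safety circuit unavailable) [AND] = 0.16 × 0.843877 = 0.135020
P(Elevator stuck between floors) [AND] = 0.434135 × 0.135020 = 0.058617
Rounded to 4 decimal places: P(Elevator stuck between floors) ≈ 0.0586.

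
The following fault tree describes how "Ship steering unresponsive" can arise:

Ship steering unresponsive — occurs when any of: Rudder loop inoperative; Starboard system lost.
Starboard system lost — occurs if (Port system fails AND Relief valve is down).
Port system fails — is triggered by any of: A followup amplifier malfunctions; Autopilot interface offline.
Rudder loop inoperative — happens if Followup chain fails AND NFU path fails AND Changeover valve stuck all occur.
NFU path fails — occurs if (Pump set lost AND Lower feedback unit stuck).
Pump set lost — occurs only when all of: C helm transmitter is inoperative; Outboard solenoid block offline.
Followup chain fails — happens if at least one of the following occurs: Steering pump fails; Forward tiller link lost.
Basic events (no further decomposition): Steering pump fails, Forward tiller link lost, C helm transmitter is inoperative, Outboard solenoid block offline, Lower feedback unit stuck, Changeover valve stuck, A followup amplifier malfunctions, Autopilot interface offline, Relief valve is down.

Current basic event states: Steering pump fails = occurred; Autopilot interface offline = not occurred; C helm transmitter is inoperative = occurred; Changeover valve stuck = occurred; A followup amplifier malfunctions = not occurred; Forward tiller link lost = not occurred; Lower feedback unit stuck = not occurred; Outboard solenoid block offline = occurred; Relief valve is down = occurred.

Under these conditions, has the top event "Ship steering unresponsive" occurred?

Followup chain fails [OR]: Steering pump fails=occurs, Forward tiller link lost=not → at least one input occurs → occurs.
Pump set lost [AND]: C helm transmitter is inoperative=occurs, Outboard solenoid block offline=occurs → all inputs occur → occurs.
NFU path fails [AND]: Pump set lost=occurs, Lower feedback unit stuck=not → not all inputs occur → does not occur.
Rudder loop inoperative [AND]: Followup chain fails=occurs, NFU path fails=not, Changeover valve stuck=occurs → not all inputs occur → does not occur.
Port system fails [OR]: A followup amplifier malfunctions=not, Autopilot interface offline=not → no input occurs → does not occur.
Starboard system lost [AND]: Port system fails=not, Relief valve is down=occurs → not all inputs occur → does not occur.
Ship steering unresponsive [OR]: Rudder loop inoperative=not, Starboard system lost=not → no input occurs → does not occur.

No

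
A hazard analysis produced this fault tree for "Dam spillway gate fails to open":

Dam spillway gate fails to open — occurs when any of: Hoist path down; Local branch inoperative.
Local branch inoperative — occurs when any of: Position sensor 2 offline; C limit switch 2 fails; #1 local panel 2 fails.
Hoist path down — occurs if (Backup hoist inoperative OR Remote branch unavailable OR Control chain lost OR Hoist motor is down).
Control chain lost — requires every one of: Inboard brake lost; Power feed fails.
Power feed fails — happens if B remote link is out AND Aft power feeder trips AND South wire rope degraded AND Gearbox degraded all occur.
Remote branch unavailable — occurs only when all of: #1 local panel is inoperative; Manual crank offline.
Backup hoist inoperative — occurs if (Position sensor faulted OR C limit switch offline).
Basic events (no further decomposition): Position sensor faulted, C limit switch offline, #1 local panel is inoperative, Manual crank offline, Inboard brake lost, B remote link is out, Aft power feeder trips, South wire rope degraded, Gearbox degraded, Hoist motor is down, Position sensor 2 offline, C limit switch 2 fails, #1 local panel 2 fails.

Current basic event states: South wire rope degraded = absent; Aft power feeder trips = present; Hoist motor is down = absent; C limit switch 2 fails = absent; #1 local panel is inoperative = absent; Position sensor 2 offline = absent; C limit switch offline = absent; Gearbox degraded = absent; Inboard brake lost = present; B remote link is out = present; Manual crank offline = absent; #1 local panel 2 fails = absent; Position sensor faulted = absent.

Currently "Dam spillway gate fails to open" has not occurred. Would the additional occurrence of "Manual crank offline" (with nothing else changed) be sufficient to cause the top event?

Counterfactual: set "Manual crank offline" to occurred.
Backup hoist inoperative [OR]: Position sensor faulted=not, C limit switch offline=not → no input occurs → does not occur.
Remote branch unavailable [AND]: #1 local panel is inoperative=not, Manual crank offline=occurs → not all inputs occur → does not occur.
Power feed fails [AND]: B remote link is out=occurs, Aft power feeder trips=occurs, South wire rope degraded=not, Gearbox degraded=not → not all inputs occur → does not occur.
Control chain lost [AND]: Inboard brake lost=occurs, Power feed fails=not → not all inputs occur → does not occur.
Hoist path down [OR]: Backup hoist inoperative=not, Remote branch unavailable=not, Control chain lost=not, Hoist motor is down=not → no input occurs → does not occur.
Local branch inoperative [OR]: Position sensor 2 offline=not, C limit switch 2 fails=not, #1 local panel 2 fails=not → no input occurs → does not occur.
Dam spillway gate fails to open [OR]: Hoist path down=not, Local branch inoperative=not → no input occurs → does not occur.

No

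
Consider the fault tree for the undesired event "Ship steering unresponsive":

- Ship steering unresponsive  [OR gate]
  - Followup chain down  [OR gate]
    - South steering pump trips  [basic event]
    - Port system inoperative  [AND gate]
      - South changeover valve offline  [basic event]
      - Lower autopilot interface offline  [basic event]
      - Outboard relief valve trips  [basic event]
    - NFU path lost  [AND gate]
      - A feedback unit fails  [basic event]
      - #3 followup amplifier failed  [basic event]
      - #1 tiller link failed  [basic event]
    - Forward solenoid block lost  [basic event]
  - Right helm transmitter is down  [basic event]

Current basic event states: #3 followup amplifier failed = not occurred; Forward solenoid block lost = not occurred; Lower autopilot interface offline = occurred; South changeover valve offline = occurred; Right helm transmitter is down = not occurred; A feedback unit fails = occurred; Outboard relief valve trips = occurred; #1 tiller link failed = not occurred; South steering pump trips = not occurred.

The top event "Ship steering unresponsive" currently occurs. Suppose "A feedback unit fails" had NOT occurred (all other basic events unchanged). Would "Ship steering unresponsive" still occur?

Counterfactual: set "A feedback unit fails" to not occurred.
Port system inoperative [AND]: South changeover valve offline=occurs, Lower autopilot interface offline=occurs, Outboard relief valve trips=occurs → all inputs occur → occurs.
NFU path lost [AND]: A feedback unit fails=not, #3 followup amplifier failed=not, #1 tiller link failed=not → not all inputs occur → does not occur.
Followup chain down [OR]: South steering pump trips=not, Port system inoperative=occurs, NFU path lost=not, Forward solenoid block lost=not → at least one input occurs → occurs.
Ship steering unresponsive [OR]: Followup chain down=occurs, Right helm transmitter is down=not → at least one input occurs → occurs.

Yes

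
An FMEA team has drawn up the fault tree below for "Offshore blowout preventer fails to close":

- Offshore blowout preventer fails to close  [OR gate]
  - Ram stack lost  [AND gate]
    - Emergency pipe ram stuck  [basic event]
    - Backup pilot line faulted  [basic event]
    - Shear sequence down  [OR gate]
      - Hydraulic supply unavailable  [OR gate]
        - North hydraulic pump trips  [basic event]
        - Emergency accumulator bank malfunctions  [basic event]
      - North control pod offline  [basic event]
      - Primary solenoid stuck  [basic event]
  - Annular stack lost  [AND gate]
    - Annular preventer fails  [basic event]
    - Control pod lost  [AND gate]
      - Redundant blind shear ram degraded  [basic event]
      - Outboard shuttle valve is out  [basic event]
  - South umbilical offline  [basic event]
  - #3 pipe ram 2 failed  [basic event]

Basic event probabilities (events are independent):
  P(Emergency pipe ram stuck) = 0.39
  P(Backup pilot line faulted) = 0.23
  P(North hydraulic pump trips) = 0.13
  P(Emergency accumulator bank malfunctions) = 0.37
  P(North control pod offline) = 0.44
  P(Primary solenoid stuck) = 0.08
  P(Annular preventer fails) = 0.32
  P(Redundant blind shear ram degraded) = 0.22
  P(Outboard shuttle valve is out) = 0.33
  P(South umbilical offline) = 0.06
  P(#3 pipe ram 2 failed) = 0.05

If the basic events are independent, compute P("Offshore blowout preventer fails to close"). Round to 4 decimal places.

0.1839

P(Hydraulic supply unavailable) [OR] = 1 − (1−0.13) × (1−0.37) = 0.451900
P(Shear sequence down) [OR] = 1 − (1−0.451900) × (1−0.44) × (1−0.08) = 0.717619
P(Ram stack lost) [AND] = 0.39 × 0.23 × 0.717619 = 0.064370
P(Control pod lost) [AND] = 0.22 × 0.33 = 0.072600
P(Annular stack lost) [AND] = 0.32 × 0.072600 = 0.023232
P(Offshore blowout preventer fails to close) [OR] = 1 − (1−0.064370) × (1−0.023232) × (1−0.06) × (1−0.05) = 0.183893
Rounded to 4 decimal places: P(Offshore blowout preventer fails to close) ≈ 0.1839.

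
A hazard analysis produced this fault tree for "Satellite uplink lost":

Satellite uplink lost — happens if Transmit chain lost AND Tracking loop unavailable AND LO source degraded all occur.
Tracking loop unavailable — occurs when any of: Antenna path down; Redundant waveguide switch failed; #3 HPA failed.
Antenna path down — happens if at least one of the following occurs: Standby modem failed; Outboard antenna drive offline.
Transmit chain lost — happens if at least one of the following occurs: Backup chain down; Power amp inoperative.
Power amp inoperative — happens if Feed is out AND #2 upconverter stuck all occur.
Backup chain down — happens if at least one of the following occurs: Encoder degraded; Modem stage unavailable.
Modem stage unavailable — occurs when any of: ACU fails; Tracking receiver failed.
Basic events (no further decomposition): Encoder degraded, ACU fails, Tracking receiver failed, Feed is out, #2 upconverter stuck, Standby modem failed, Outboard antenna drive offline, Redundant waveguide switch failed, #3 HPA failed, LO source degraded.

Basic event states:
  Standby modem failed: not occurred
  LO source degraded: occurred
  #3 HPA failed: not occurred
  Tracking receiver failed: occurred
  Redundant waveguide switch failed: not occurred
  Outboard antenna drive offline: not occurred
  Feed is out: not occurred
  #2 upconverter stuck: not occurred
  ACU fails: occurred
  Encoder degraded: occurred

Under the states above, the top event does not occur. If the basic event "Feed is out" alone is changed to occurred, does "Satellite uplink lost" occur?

No

Counterfactual: set "Feed is out" to occurred.
Modem stage unavailable [OR]: ACU fails=occurs, Tracking receiver failed=occurs → at least one input occurs → occurs.
Backup chain down [OR]: Encoder degraded=occurs, Modem stage unavailable=occurs → at least one input occurs → occurs.
Power amp inoperative [AND]: Feed is out=occurs, #2 upconverter stuck=not → not all inputs occur → does not occur.
Transmit chain lost [OR]: Backup chain down=occurs, Power amp inoperative=not → at least one input occurs → occurs.
Antenna path down [OR]: Standby modem failed=not, Outboard antenna drive offline=not → no input occurs → does not occur.
Tracking loop unavailable [OR]: Antenna path down=not, Redundant waveguide switch failed=not, #3 HPA failed=not → no input occurs → does not occur.
Satellite uplink lost [AND]: Transmit chain lost=occurs, Tracking loop unavailable=not, LO source degraded=occurs → not all inputs occur → does not occur.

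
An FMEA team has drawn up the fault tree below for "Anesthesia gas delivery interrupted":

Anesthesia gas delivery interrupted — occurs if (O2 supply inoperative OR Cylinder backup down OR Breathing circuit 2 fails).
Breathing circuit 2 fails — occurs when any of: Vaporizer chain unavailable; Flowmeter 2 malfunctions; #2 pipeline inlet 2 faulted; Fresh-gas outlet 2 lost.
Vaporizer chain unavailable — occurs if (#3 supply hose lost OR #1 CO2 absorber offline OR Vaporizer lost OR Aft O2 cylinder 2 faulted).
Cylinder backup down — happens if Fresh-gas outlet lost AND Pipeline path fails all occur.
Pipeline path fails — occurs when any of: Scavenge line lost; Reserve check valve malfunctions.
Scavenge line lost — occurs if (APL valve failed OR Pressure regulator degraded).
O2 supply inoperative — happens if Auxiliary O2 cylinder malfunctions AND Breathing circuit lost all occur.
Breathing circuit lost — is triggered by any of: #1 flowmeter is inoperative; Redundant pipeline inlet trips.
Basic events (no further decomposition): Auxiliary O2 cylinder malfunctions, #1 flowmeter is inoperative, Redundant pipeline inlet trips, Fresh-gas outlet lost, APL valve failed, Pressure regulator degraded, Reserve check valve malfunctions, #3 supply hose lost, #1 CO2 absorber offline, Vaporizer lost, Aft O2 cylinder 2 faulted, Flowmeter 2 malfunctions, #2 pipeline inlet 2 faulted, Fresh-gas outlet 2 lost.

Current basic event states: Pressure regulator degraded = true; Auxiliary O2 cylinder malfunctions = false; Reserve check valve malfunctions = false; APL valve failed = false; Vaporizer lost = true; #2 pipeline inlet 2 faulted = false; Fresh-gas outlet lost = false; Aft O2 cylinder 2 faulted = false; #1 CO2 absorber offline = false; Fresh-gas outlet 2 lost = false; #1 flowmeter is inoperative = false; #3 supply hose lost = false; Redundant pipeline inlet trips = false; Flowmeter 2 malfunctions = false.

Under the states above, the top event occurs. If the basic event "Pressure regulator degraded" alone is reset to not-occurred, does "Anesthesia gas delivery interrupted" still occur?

Yes

Counterfactual: set "Pressure regulator degraded" to not occurred.
Breathing circuit lost [OR]: #1 flowmeter is inoperative=not, Redundant pipeline inlet trips=not → no input occurs → does not occur.
O2 supply inoperative [AND]: Auxiliary O2 cylinder malfunctions=not, Breathing circuit lost=not → not all inputs occur → does not occur.
Scavenge line lost [OR]: APL valve failed=not, Pressure regulator degraded=not → no input occurs → does not occur.
Pipeline path fails [OR]: Scavenge line lost=not, Reserve check valve malfunctions=not → no input occurs → does not occur.
Cylinder backup down [AND]: Fresh-gas outlet lost=not, Pipeline path fails=not → not all inputs occur → does not occur.
Vaporizer chain unavailable [OR]: #3 supply hose lost=not, #1 CO2 absorber offline=not, Vaporizer lost=occurs, Aft O2 cylinder 2 faulted=not → at least one input occurs → occurs.
Breathing circuit 2 fails [OR]: Vaporizer chain unavailable=occurs, Flowmeter 2 malfunctions=not, #2 pipeline inlet 2 faulted=not, Fresh-gas outlet 2 lost=not → at least one input occurs → occurs.
Anesthesia gas delivery interrupted [OR]: O2 supply inoperative=not, Cylinder backup down=not, Breathing circuit 2 fails=occurs → at least one input occurs → occurs.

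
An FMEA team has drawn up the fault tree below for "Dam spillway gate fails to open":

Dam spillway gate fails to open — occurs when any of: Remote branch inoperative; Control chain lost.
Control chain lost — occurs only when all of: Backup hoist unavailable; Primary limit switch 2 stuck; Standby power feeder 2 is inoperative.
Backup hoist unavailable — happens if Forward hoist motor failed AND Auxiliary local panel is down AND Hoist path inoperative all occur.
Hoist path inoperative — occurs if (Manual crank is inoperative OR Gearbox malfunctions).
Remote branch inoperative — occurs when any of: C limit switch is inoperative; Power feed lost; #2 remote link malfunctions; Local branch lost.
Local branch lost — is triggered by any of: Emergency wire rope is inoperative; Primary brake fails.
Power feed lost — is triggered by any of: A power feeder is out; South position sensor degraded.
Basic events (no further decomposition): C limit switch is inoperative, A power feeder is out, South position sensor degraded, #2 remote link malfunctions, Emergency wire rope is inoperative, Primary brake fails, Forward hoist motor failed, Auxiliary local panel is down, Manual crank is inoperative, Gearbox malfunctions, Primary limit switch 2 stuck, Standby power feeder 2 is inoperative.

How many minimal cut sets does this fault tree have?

8

Power feed lost [OR]: union of children's cut sets → 2 cut set(s).
Local branch lost [OR]: union of children's cut sets → 2 cut set(s).
Remote branch inoperative [OR]: union of children's cut sets → 6 cut set(s).
Hoist path inoperative [OR]: union of children's cut sets → 2 cut set(s).
Backup hoist unavailable [AND]: one cut set from each child combined → 1 × 1 × 2 = 2 cut set(s).
Control chain lost [AND]: one cut set from each child combined → 2 × 1 × 1 = 2 cut set(s).
Dam spillway gate fails to open [OR]: union of children's cut sets → 8 cut set(s).
Minimal cut sets: {C limit switch is inoperative}; {A power feeder is out}; {South position sensor degraded}; {#2 remote link malfunctions}; {Emergency wire rope is inoperative}; {Primary brake fails}; {Auxiliary local panel is down, Forward hoist motor failed, Manual crank is inoperative, Primary limit switch 2 stuck, Standby power feeder 2 is inoperative}; {Auxiliary local panel is down, Forward hoist motor failed, Gearbox malfunctions, Primary limit switch 2 stuck, Standby power feeder 2 is inoperative}.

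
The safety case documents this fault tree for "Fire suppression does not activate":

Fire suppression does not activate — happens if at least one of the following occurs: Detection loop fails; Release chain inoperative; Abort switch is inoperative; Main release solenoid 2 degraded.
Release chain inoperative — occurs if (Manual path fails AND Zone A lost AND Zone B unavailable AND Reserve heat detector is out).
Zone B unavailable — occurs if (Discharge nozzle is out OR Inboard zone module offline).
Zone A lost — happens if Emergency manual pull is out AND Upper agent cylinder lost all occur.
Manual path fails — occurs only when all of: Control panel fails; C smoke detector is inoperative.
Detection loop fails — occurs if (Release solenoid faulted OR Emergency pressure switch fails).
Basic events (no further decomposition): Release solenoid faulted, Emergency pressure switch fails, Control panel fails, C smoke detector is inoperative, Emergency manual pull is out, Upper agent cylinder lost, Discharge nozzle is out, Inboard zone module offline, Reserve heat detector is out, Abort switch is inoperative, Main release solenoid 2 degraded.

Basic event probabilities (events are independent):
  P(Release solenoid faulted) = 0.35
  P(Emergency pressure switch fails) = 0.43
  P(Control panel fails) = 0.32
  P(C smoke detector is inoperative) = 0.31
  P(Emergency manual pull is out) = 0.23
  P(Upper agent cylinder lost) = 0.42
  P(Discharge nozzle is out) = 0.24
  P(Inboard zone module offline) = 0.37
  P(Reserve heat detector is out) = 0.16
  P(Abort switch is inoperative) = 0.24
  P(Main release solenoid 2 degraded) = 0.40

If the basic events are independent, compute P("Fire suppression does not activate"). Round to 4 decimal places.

P(Detection loop fails) [OR] = 1 − (1−0.35) × (1−0.43) = 0.629500
P(Manual path fails) [AND] = 0.32 × 0.31 = 0.099200
P(Zone A lost) [AND] = 0.23 × 0.42 = 0.096600
P(Zone B unavailable) [OR] = 1 − (1−0.24) × (1−0.37) = 0.521200
P(Release chain inoperative) [AND] = 0.099200 × 0.096600 × 0.521200 × 0.16 = 0.000799
P(Fire suppression does not activate) [OR] = 1 − (1−0.629500) × (1−0.000799) × (1−0.24) × (1−0.40) = 0.831187
Rounded to 4 decimal places: P(Fire suppression does not activate) ≈ 0.8312.

0.8312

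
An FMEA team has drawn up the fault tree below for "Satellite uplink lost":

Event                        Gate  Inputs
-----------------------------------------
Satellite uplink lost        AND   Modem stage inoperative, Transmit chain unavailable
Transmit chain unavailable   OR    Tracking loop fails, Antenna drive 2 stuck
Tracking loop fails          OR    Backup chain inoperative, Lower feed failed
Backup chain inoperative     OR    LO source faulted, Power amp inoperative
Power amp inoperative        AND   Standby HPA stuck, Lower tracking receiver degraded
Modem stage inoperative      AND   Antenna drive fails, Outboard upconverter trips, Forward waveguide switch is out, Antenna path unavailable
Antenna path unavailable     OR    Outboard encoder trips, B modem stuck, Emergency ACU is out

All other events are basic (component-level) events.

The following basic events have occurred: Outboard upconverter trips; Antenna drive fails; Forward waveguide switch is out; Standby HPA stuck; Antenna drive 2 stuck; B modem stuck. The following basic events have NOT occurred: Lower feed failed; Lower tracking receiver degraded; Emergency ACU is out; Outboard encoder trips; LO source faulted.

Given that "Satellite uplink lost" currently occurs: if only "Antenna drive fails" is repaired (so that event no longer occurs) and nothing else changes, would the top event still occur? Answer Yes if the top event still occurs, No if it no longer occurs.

Counterfactual: set "Antenna drive fails" to not occurred.
Antenna path unavailable [OR]: Outboard encoder trips=not, B modem stuck=occurs, Emergency ACU is out=not → at least one input occurs → occurs.
Modem stage inoperative [AND]: Antenna drive fails=not, Outboard upconverter trips=occurs, Forward waveguide switch is out=occurs, Antenna path unavailable=occurs → not all inputs occur → does not occur.
Power amp inoperative [AND]: Standby HPA stuck=occurs, Lower tracking receiver degraded=not → not all inputs occur → does not occur.
Backup chain inoperative [OR]: LO source faulted=not, Power amp inoperative=not → no input occurs → does not occur.
Tracking loop fails [OR]: Backup chain inoperative=not, Lower feed failed=not → no input occurs → does not occur.
Transmit chain unavailable [OR]: Tracking loop fails=not, Antenna drive 2 stuck=occurs → at least one input occurs → occurs.
Satellite uplink lost [AND]: Modem stage inoperative=not, Transmit chain unavailable=occurs → not all inputs occur → does not occur.

No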